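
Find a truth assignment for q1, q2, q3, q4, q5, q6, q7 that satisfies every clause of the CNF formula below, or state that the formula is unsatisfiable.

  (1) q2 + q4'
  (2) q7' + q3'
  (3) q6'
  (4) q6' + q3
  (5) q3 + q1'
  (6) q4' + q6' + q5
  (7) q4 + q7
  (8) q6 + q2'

(q6') alone gives q6 = 0.
(q2') alone gives q2 = 0.
(q4') alone gives q4 = 0.
(q7) alone gives q7 = 1.
(q3') alone gives q3 = 0.
(q1') alone gives q1 = 0.
Every clause is now satisfied; q5 is unconstrained.

q1: 0; q2: 0; q3: 0; q4: 0; q5: 1; q6: 0; q7: 1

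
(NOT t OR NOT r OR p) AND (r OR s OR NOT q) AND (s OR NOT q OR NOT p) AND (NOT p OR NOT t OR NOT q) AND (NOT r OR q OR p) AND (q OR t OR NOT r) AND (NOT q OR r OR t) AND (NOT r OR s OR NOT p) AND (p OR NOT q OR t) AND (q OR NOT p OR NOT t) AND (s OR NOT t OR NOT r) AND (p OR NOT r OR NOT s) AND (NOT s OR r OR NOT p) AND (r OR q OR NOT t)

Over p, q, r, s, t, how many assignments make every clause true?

There are 2^5 = 32 truth assignments over (p, q, r, s, t).
Split on s. With s = true, the clauses containing s are satisfied and NOT s drops from the rest; 3 of the 2^4 = 16 assignments to the other variables satisfy what remains.
With s = false, by the same count on the reduced clause set, 2 assignments work.
(One model: p=F, q=F, r=F, s=F, t=F.)
Total: 3 + 2 = 5.

5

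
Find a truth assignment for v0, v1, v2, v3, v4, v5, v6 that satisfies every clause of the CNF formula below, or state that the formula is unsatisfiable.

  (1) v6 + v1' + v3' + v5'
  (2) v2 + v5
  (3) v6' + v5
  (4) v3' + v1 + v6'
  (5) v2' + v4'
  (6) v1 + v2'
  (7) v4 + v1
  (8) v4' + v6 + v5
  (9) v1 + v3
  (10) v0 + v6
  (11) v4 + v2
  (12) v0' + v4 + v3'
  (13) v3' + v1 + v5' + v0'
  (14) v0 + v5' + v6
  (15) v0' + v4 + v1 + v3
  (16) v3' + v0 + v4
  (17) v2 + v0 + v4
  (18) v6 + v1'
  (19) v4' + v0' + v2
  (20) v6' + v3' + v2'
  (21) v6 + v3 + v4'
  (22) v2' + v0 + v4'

Branch on v2: set v2 = 0.
(v5) alone gives v5 = 1.
(v4) alone gives v4 = 1.
(v0') alone gives v0 = 0.
(v6) alone gives v6 = 1.
Branch on v3: set v3 = 0.
(v1) alone gives v1 = 1.
All clauses are satisfied.

v0=0; v1=1; v2=0; v3=0; v4=1; v5=1; v6=1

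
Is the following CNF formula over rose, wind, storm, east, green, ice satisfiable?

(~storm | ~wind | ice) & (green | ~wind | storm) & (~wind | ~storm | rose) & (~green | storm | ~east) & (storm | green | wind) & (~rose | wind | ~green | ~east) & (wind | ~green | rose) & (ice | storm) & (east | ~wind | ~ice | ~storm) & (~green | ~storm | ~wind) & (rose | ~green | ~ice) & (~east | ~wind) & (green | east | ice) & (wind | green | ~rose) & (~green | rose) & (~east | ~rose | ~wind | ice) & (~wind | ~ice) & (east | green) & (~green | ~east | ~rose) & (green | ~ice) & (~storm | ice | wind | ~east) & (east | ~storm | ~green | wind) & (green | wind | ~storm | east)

Case ice = 1:
Unit clause (~wind) forces wind = 0.
Unit clause (green) forces green = 1.
Unit clause (rose) forces rose = 1.
Unit clause (~east) forces east = 0.
Unit clause (~storm) forces storm = 0.
All clauses are satisfied.
A satisfying assignment: rose ↦ 1,  wind ↦ 0,  storm ↦ 0,  east ↦ 0,  green ↦ 1,  ice ↦ 1.

Yes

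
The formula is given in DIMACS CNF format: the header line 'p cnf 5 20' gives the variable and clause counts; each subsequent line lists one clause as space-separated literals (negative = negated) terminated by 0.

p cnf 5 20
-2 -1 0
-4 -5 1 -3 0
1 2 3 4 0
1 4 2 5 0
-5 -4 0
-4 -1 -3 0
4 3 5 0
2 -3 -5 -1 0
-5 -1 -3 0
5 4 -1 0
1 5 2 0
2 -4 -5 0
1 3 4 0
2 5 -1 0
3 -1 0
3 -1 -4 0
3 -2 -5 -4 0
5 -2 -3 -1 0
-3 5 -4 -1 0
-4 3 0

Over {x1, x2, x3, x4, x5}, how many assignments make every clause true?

4

There are 2^5 = 32 truth assignments over (x1, x2, x3, x4, x5).
Split on x3. With x3 = True, the clauses containing x3 are satisfied and ¬x3 drops from the rest; 4 of the 2^4 = 16 assignments to the other variables satisfy what remains.
With x3 = False, by the same count on the reduced clause set, 0 assignments work.
(One model: x1=F, x2=F, x3=T, x4=F, x5=T.)
Total: 4 + 0 = 4.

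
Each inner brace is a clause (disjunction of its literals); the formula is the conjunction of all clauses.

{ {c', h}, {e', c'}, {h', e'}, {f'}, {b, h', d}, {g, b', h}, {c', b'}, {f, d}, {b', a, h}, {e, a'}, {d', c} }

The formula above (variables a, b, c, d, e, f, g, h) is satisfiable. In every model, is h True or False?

True

Suppose h = 0.
Unit clause (c') forces c = 0.
Unit clause (f') forces f = 0.
Unit clause (d) forces d = 1.
Now (d') is unsatisfied and unit — conflict.
So every satisfying assignment has h = True.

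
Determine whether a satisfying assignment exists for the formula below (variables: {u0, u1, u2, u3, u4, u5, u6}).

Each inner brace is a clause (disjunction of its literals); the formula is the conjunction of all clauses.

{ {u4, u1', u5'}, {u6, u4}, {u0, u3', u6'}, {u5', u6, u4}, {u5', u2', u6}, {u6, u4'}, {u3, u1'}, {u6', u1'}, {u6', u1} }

No, unsatisfiable

Branch on u6: set u6 = 1.
Unit clause (u1') forces u1 = 0.
Now (u1) is unsatisfied and unit — conflict.
Undo u6 and try u6 = 0.
Unit clause (u4) forces u4 = 1.
Now (u4') is unsatisfied and unit — conflict.
Both values of u6 lead to a conflict.
No assignment satisfies every clause.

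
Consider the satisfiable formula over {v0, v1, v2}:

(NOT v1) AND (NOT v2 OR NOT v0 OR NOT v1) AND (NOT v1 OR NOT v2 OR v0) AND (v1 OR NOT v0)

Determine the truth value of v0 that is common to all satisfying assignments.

Suppose v0 = true.
(NOT v1) alone gives v1 = false.
Now (v1) is unsatisfied and unit — conflict.
So every satisfying assignment has v0 = False.

False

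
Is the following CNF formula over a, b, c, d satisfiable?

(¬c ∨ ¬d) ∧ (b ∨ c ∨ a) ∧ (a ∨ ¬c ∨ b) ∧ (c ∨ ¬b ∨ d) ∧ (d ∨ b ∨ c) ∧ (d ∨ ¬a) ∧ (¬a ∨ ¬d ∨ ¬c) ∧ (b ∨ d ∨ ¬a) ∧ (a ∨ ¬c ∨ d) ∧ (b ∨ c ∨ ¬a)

Yes

Case c = False:
Case b = True:
(d) alone gives d = True.
Every clause is now satisfied; a is unconstrained.
A satisfying assignment: a=False; b=True; c=False; d=True.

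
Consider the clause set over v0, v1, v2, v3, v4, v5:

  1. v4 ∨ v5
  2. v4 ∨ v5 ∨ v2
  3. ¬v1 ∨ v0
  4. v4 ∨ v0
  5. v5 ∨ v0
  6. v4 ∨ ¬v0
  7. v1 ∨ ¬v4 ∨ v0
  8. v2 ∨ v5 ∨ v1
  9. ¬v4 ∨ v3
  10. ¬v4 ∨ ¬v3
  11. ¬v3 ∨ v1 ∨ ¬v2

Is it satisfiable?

Unsatisfiable

Case v4 = True:
The clause (v3) is unit, so v3 = True.
But (¬v3) is also a unit clause — contradiction.
That branch fails; take v4 = False instead.
The clause (v5) is unit, so v5 = True.
The clause (v0) is unit, so v0 = True.
But (¬v0) is also a unit clause — contradiction.
Either choice for v4 ends in contradiction.
No assignment satisfies every clause.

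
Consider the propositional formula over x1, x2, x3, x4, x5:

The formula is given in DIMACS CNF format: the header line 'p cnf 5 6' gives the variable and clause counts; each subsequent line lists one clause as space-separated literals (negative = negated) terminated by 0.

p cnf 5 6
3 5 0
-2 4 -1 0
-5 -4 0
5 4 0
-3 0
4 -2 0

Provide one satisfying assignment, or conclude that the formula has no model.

x1 ↦ True; x2 ↦ False; x3 ↦ False; x4 ↦ False; x5 ↦ True

From the singleton clause (¬x3), x3 = False.
From the singleton clause (x5), x5 = True.
From the singleton clause (¬x4), x4 = False.
From the singleton clause (¬x2), x2 = False.
All clauses hold; x1 can take either value.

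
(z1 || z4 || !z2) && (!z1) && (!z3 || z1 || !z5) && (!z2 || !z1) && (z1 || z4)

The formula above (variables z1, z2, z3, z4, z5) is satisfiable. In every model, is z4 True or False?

Suppose z4 = false.
The clause (!z1) is unit, so z1 = false.
That conflicts with the unit clause (z1).
So every satisfying assignment has z4 = True.

True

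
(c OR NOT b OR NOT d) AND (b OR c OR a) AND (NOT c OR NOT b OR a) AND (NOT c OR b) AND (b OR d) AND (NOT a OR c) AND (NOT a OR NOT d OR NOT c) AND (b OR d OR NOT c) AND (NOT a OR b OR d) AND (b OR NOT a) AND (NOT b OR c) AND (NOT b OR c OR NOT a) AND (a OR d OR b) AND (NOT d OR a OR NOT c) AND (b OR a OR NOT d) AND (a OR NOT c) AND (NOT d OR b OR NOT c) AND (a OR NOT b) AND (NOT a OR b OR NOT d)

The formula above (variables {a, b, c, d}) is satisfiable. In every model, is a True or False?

True

Suppose a = false.
(NOT c) alone gives c = false.
(b) alone gives b = true.
Now (NOT b) is unsatisfied and unit — conflict.
So every satisfying assignment has a = True.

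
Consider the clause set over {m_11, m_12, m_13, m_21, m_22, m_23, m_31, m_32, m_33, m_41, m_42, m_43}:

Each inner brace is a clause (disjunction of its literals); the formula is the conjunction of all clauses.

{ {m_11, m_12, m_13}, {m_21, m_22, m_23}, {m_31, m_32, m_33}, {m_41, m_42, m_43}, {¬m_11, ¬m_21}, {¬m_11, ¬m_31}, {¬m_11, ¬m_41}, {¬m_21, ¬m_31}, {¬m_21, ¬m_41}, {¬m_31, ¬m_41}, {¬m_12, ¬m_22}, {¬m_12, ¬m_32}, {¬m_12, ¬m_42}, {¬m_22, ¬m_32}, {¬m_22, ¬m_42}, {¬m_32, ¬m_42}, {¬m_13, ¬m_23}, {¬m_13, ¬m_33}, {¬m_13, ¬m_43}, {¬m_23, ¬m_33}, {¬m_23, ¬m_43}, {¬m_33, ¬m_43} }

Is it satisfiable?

No, unsatisfiable

Suppose m_11 = False.
Suppose m_12 = True.
Unit clause (¬m_22) forces m_22 = False.
Unit clause (¬m_32) forces m_32 = False.
Unit clause (¬m_42) forces m_42 = False.
Suppose m_21 = True.
Unit clause (¬m_31) forces m_31 = False.
Unit clause (m_33) forces m_33 = True.
Unit clause (¬m_41) forces m_41 = False.
Unit clause (m_43) forces m_43 = True.
But (¬m_43) is also a unit clause — contradiction.
So m_21 must be the other value — set m_21 = False.
Unit clause (m_23) forces m_23 = True.
Unit clause (¬m_13) forces m_13 = False.
Unit clause (¬m_33) forces m_33 = False.
Unit clause (m_31) forces m_31 = True.
Unit clause (¬m_41) forces m_41 = False.
Unit clause (m_43) forces m_43 = True.
But (¬m_43) is also a unit clause — contradiction.
Neither m_21 = True nor m_21 = False works.
So m_12 must be the other value — set m_12 = False.
Unit clause (m_13) forces m_13 = True.
Unit clause (¬m_23) forces m_23 = False.
Unit clause (¬m_33) forces m_33 = False.
Unit clause (¬m_43) forces m_43 = False.
Suppose m_21 = True.
Unit clause (¬m_31) forces m_31 = False.
Unit clause (m_32) forces m_32 = True.
Unit clause (¬m_41) forces m_41 = False.
Unit clause (m_42) forces m_42 = True.
But (¬m_42) is also a unit clause — contradiction.
So m_21 must be the other value — set m_21 = False.
Unit clause (m_22) forces m_22 = True.
Unit clause (¬m_32) forces m_32 = False.
Unit clause (m_31) forces m_31 = True.
Unit clause (¬m_41) forces m_41 = False.
Unit clause (m_42) forces m_42 = True.
But (¬m_42) is also a unit clause — contradiction.
Neither m_21 = True nor m_21 = False works.
Neither m_12 = True nor m_12 = False works.
So m_11 must be the other value — set m_11 = True.
Unit clause (¬m_21) forces m_21 = False.
Unit clause (¬m_31) forces m_31 = False.
Unit clause (¬m_41) forces m_41 = False.
Suppose m_22 = True.
Unit clause (¬m_12) forces m_12 = False.
Unit clause (¬m_32) forces m_32 = False.
Unit clause (m_33) forces m_33 = True.
Unit clause (¬m_42) forces m_42 = False.
Unit clause (m_43) forces m_43 = True.
But (¬m_43) is also a unit clause — contradiction.
So m_22 must be the other value — set m_22 = False.
Unit clause (m_23) forces m_23 = True.
Unit clause (¬m_13) forces m_13 = False.
Unit clause (¬m_33) forces m_33 = False.
Unit clause (m_32) forces m_32 = True.
Unit clause (¬m_12) forces m_12 = False.
Unit clause (¬m_42) forces m_42 = False.
Unit clause (m_43) forces m_43 = True.
But (¬m_43) is also a unit clause — contradiction.
Neither m_22 = True nor m_22 = False works.
Neither m_11 = True nor m_11 = False works.
No assignment satisfies every clause.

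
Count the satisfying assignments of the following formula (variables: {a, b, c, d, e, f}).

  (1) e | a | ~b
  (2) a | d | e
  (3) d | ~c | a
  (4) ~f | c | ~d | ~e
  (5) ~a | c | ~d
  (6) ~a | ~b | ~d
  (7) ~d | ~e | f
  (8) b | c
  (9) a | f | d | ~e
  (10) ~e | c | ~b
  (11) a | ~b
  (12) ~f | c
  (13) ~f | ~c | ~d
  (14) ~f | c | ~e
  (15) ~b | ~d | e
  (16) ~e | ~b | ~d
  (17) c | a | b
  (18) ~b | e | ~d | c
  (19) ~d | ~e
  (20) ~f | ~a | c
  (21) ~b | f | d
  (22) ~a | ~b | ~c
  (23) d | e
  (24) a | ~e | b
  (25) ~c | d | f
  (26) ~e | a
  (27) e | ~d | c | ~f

There are 2^6 = 64 truth assignments over (a, b, c, d, e, f).
Split on c. With c = 1, the clauses containing c are satisfied and ~c drops from the rest; 3 of the 2^5 = 32 assignments to the other variables satisfy what remains.
With c = 0, by the same count on the reduced clause set, 0 assignments work.
(One model: a=F, b=F, c=T, d=T, e=F, f=F.)
Total: 3 + 0 = 3.

3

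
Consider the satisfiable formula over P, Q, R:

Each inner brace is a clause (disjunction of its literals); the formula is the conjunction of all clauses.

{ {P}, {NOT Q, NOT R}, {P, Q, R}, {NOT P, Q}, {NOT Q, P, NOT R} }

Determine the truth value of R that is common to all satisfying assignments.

Suppose R = true.
The clause (P) is unit, so P = true.
The clause (NOT Q) is unit, so Q = false.
But (Q) is also a unit clause — contradiction.
So every satisfying assignment has R = False.

False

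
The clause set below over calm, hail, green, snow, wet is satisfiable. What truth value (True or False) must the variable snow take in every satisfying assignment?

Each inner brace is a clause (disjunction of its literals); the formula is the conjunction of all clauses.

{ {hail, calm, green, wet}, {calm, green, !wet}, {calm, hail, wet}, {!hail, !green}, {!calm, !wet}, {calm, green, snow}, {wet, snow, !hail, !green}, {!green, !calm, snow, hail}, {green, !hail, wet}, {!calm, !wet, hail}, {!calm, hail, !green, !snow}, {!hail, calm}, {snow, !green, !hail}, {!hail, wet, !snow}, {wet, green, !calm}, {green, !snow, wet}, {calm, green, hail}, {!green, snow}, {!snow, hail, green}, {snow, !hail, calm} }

True

Suppose snow = false.
(!green) alone gives green = false.
(calm) alone gives calm = true.
(!wet) alone gives wet = false.
Now (wet) is unsatisfied and unit — conflict.
So every satisfying assignment has snow = True.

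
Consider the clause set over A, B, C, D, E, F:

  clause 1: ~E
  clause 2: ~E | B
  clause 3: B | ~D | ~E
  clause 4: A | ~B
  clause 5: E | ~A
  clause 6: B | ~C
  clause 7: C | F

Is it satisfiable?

From the singleton clause (~E), E = 0.
From the singleton clause (~A), A = 0.
From the singleton clause (~B), B = 0.
From the singleton clause (~C), C = 0.
From the singleton clause (F), F = 1.
No clause remains; D is free.
A satisfying assignment: A=0,  B=0,  C=0,  D=0,  E=0,  F=1.

Satisfiable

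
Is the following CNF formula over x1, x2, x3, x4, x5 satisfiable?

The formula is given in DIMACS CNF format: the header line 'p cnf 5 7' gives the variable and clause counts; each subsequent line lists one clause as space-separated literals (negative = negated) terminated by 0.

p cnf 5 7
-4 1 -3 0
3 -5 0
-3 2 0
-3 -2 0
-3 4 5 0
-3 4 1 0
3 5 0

Try x3 = True.
From the singleton clause (x2), x2 = True.
But (¬x2) is also a unit clause — contradiction.
So x3 must be the other value — set x3 = False.
From the singleton clause (¬x5), x5 = False.
But (x5) is also a unit clause — contradiction.
Both values of x3 lead to a conflict.
No assignment satisfies every clause.

No, unsatisfiable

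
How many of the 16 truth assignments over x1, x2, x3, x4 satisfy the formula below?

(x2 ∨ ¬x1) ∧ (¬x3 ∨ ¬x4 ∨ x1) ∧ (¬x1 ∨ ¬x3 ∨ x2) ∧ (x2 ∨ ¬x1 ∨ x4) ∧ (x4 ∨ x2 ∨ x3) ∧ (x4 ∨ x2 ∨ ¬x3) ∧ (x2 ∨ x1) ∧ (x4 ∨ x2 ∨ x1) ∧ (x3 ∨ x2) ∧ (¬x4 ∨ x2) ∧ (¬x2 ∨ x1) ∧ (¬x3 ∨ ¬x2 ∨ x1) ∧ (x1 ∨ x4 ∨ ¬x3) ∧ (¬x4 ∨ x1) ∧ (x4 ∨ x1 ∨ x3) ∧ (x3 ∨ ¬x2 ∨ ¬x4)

3

There are 2^4 = 16 truth assignments over (x1, x2, x3, x4).
Check each against the 16 clauses (columns in the order x1, x2, x3, x4):
  F F F F  ✗ fails (x4 ∨ x2 ∨ x3)
  F F F T  ✗ fails (x2 ∨ x1)
  F F T F  ✗ fails (x4 ∨ x2 ∨ ¬x3)
  F F T T  ✗ fails (¬x3 ∨ ¬x4 ∨ x1)
  F T F F  ✗ fails (¬x2 ∨ x1)
  F T F T  ✗ fails (¬x2 ∨ x1)
  F T T F  ✗ fails (¬x2 ∨ x1)
  F T T T  ✗ fails (¬x3 ∨ ¬x4 ∨ x1)
  T F F F  ✗ fails (x2 ∨ ¬x1)
  T F F T  ✗ fails (x2 ∨ ¬x1)
  T F T F  ✗ fails (x2 ∨ ¬x1)
  T F T T  ✗ fails (x2 ∨ ¬x1)
  T T F F  ✓ satisfies all
  T T F T  ✗ fails (x3 ∨ ¬x2 ∨ ¬x4)
  T T T F  ✓ satisfies all
  T T T T  ✓ satisfies all
3 of the 16 rows are models.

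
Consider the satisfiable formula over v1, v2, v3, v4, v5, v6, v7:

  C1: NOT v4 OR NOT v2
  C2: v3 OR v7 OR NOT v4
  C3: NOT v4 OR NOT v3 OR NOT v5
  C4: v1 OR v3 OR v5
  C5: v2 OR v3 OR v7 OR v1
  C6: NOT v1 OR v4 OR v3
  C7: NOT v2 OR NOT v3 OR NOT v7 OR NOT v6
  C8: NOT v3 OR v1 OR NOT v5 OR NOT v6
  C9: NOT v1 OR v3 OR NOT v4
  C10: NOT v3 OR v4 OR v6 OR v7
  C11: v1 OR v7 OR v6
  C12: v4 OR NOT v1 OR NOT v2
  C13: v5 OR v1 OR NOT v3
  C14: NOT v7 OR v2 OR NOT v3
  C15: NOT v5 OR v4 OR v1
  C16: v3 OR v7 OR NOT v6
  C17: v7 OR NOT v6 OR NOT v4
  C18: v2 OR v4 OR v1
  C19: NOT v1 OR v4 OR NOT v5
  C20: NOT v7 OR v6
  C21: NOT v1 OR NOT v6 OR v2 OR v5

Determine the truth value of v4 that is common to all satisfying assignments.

Suppose v4 = false.
Branch on v1: set v1 = false.
From the singleton clause (NOT v5), v5 = false.
From the singleton clause (v3), v3 = true.
That conflicts with the unit clause (NOT v3).
Undo v1 and try v1 = true.
From the singleton clause (v3), v3 = true.
From the singleton clause (NOT v2), v2 = false.
From the singleton clause (NOT v7), v7 = false.
From the singleton clause (v6), v6 = true.
From the singleton clause (NOT v5), v5 = false.
That conflicts with the unit clause (v5).
Either choice for v1 ends in contradiction.
So every satisfying assignment has v4 = True.

True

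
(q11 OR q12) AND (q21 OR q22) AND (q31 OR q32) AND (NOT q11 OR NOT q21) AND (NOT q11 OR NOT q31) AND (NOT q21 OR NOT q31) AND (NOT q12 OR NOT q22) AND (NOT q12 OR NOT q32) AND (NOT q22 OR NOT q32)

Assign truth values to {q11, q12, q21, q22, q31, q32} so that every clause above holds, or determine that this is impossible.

Try q11 = true.
(NOT q21) alone gives q21 = false.
(q22) alone gives q22 = true.
(NOT q31) alone gives q31 = false.
(q32) alone gives q32 = true.
But (NOT q32) is also a unit clause — contradiction.
So q11 must be the other value — set q11 = false.
(q12) alone gives q12 = true.
(NOT q22) alone gives q22 = false.
(q21) alone gives q21 = true.
(NOT q31) alone gives q31 = false.
(q32) alone gives q32 = true.
But (NOT q32) is also a unit clause — contradiction.
Neither q11 = true nor q11 = false works.

UNSATISFIABLE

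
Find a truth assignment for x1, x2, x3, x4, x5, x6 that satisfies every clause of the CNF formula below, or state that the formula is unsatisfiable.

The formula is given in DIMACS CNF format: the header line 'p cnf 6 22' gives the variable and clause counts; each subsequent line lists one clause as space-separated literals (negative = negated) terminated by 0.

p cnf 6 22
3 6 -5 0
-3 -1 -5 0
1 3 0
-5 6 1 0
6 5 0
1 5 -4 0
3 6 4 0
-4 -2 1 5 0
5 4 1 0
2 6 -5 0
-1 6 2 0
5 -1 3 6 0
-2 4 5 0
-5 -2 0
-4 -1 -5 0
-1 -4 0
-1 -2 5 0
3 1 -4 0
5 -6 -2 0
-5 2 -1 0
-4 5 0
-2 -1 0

x1: True, x2: False, x3: True, x4: False, x5: False, x6: True

Branch on x1: set x1 = True.
(¬x4) alone gives x4 = False.
(¬x2) alone gives x2 = False.
(x6) alone gives x6 = True.
(¬x5) alone gives x5 = False.
No clause remains; x3 is free.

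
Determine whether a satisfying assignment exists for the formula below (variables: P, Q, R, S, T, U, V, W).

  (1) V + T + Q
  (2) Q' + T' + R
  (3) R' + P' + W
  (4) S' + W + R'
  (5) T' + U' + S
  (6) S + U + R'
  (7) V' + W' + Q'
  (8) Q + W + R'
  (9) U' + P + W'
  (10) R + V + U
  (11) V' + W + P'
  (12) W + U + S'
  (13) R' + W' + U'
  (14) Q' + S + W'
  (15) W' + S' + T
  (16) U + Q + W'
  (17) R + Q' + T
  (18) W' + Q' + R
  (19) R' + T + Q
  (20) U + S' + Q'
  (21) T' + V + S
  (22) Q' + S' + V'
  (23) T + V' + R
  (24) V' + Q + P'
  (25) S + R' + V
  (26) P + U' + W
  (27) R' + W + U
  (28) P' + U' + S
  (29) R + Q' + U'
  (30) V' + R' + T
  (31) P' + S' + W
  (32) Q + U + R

Yes

Case V = 0:
Case T = 1:
Unit clause (S) forces S = 1.
Case Q = 0:
Case W = 1:
Unit clause (U) forces U = 1.
Unit clause (P) forces P = 1.
Unit clause (R') forces R = 0.
This assignment satisfies each clause.
A satisfying assignment: P ↦ 1; Q ↦ 0; R ↦ 0; S ↦ 1; T ↦ 1; U ↦ 1; V ↦ 0; W ↦ 1.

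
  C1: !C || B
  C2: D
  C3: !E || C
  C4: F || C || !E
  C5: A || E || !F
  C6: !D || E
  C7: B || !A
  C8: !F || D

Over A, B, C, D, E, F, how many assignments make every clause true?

4

There are 2^6 = 64 truth assignments over (A, B, C, D, E, F).
Split on F. With F = true, the clauses containing F are satisfied and !F drops from the rest; 2 of the 2^5 = 32 assignments to the other variables satisfy what remains.
With F = false, by the same count on the reduced clause set, 2 assignments work.
(One model: A=F, B=T, C=T, D=T, E=T, F=F.)
Total: 2 + 2 = 4.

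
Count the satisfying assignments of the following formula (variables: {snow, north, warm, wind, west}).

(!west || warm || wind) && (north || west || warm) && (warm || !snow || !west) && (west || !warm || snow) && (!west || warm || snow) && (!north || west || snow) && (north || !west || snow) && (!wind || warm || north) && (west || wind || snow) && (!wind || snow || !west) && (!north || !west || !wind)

10

There are 2^5 = 32 truth assignments over (snow, north, warm, wind, west).
Split on north. With north = true, the clauses containing north are satisfied and !north drops from the rest; 6 of the 2^4 = 16 assignments to the other variables satisfy what remains.
With north = false, by the same count on the reduced clause set, 4 assignments work.
(One model: snow=F, north=T, warm=T, wind=F, west=T.)
Total: 6 + 4 = 10.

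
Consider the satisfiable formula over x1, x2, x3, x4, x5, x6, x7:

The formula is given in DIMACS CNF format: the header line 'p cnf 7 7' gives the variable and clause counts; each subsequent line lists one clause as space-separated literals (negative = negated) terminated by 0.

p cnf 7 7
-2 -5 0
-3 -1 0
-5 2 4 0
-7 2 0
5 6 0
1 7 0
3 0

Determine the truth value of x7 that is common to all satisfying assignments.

Suppose x7 = False.
From the singleton clause (x1), x1 = True.
From the singleton clause (¬x3), x3 = False.
That conflicts with the unit clause (x3).
So every satisfying assignment has x7 = True.

True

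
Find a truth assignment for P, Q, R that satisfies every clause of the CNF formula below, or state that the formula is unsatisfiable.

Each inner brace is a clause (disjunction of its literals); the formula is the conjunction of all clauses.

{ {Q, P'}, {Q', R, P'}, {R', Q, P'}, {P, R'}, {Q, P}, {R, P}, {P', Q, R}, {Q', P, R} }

P: 1, Q: 1, R: 1

Branch on Q: set Q = 1.
Branch on R: set R = 1.
The clause (P) is unit, so P = 1.
Every clause now holds.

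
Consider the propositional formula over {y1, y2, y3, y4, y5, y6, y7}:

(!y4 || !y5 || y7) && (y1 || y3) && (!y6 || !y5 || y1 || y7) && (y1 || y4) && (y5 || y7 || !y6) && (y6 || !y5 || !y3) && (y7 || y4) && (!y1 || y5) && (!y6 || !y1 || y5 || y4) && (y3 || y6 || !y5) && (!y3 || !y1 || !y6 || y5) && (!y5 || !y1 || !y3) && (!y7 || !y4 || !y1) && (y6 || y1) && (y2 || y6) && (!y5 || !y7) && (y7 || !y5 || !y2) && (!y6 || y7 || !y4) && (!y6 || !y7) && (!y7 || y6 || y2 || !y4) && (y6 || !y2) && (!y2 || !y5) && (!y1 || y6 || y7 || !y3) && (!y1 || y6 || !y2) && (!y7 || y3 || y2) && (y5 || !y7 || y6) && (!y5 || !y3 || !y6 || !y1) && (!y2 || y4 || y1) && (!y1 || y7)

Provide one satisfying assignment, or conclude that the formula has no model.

Branch on y1: set y1 = true.
From the singleton clause (y5), y5 = true.
From the singleton clause (!y3), y3 = false.
From the singleton clause (y6), y6 = true.
From the singleton clause (!y7), y7 = false.
Now (y7) is unsatisfied and unit — conflict.
Backtrack on y1: now try y1 = false.
From the singleton clause (y3), y3 = true.
From the singleton clause (y4), y4 = true.
From the singleton clause (y6), y6 = true.
From the singleton clause (y7), y7 = true.
Now (!y7) is unsatisfied and unit — conflict.
Neither y1 = true nor y1 = false works.

UNSATISFIABLE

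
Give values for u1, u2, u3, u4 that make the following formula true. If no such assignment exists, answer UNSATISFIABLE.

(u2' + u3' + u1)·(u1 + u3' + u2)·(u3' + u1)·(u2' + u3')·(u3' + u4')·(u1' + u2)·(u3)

The clause (u3) is unit, so u3 = 1.
The clause (u1) is unit, so u1 = 1.
The clause (u2') is unit, so u2 = 0.
That conflicts with the unit clause (u2).

UNSATISFIABLE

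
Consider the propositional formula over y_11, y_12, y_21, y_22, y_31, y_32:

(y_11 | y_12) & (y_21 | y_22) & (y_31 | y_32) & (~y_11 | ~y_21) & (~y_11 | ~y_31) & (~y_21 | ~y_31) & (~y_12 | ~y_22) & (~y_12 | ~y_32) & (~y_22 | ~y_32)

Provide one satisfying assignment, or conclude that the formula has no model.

Case y_11 = 1:
(~y_21) alone gives y_21 = 0.
(y_22) alone gives y_22 = 1.
(~y_31) alone gives y_31 = 0.
(y_32) alone gives y_32 = 1.
That conflicts with the unit clause (~y_32).
Backtrack on y_11: now try y_11 = 0.
(y_12) alone gives y_12 = 1.
(~y_22) alone gives y_22 = 0.
(y_21) alone gives y_21 = 1.
(~y_31) alone gives y_31 = 0.
(y_32) alone gives y_32 = 1.
That conflicts with the unit clause (~y_32).
Both values of y_11 lead to a conflict.

UNSATISFIABLE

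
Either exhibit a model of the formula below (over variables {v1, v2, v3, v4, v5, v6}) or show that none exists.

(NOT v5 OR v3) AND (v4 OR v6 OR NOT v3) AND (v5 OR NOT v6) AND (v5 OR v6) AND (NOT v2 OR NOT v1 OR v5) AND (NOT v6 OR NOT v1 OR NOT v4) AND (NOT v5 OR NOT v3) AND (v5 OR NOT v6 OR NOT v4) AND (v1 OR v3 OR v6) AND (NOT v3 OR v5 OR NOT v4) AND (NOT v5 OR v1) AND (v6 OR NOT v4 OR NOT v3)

Branch on v5: set v5 = false.
Unit clause (NOT v6) forces v6 = false.
That conflicts with the unit clause (v6).
So v5 must be the other value — set v5 = true.
Unit clause (v3) forces v3 = true.
That conflicts with the unit clause (NOT v3).
Both values of v5 lead to a conflict.

UNSATISFIABLE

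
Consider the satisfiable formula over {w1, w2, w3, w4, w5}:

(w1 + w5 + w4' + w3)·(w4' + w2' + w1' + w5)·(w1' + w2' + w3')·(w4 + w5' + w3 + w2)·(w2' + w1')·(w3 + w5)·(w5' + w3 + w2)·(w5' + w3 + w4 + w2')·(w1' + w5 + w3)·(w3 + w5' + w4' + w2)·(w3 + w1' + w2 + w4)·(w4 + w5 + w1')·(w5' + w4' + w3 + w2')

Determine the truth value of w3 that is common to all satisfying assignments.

True

Suppose w3 = 0.
The clause (w5) is unit, so w5 = 1.
The clause (w2) is unit, so w2 = 1.
The clause (w1') is unit, so w1 = 0.
The clause (w4) is unit, so w4 = 1.
But (w4') is also a unit clause — contradiction.
So every satisfying assignment has w3 = True.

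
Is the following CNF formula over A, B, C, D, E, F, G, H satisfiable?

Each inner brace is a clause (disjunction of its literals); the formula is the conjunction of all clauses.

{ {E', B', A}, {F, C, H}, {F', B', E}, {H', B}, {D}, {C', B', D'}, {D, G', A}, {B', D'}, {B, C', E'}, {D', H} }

Unit clause (D) forces D = 1.
Unit clause (B') forces B = 0.
Unit clause (H') forces H = 0.
Now (H) is unsatisfied and unit — conflict.
No assignment satisfies every clause.

No, unsatisfiable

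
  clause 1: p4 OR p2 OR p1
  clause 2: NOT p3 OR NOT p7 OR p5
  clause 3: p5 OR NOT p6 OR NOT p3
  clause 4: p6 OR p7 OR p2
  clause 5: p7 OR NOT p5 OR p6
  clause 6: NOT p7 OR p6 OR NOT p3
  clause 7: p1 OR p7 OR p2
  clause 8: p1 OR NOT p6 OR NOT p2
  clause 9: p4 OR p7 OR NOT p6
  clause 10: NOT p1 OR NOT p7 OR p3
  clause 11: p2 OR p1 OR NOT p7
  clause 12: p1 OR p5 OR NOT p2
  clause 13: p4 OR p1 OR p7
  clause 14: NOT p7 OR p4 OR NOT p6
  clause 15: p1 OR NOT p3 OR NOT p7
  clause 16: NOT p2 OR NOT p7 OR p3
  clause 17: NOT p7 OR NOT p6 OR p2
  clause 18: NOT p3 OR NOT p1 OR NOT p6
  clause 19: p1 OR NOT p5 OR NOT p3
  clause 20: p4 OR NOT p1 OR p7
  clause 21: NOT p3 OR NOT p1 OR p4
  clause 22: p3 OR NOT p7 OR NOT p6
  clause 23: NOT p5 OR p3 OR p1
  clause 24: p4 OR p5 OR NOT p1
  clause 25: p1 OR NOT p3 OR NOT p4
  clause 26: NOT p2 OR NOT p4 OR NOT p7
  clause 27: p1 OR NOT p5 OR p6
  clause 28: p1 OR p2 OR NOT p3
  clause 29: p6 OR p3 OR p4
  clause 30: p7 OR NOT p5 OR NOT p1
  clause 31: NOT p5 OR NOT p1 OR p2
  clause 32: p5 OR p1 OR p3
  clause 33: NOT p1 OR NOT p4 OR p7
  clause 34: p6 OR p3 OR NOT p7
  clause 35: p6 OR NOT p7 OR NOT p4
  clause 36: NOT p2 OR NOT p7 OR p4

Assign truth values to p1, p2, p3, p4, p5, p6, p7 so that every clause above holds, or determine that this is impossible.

UNSATISFIABLE

Case p4 = true:
Case p1 = true:
Unit clause (p7) forces p7 = true.
Unit clause (p3) forces p3 = true.
Unit clause (p5) forces p5 = true.
Unit clause (p6) forces p6 = true.
That conflicts with the unit clause (NOT p6).
Undo p1 and try p1 = false.
Unit clause (NOT p3) forces p3 = false.
Unit clause (NOT p5) forces p5 = false.
That conflicts with the unit clause (p5).
Both values of p1 lead to a conflict.
Undo p4 and try p4 = false.
Case p2 = true:
Unit clause (NOT p7) forces p7 = false.
Unit clause (NOT p6) forces p6 = false.
Unit clause (NOT p5) forces p5 = false.
Unit clause (p1) forces p1 = true.
That conflicts with the unit clause (NOT p1).
Undo p2 and try p2 = false.
Unit clause (p1) forces p1 = true.
Unit clause (p7) forces p7 = true.
Unit clause (p3) forces p3 = true.
That conflicts with the unit clause (NOT p3).
Both values of p2 lead to a conflict.
Both values of p4 lead to a conflict.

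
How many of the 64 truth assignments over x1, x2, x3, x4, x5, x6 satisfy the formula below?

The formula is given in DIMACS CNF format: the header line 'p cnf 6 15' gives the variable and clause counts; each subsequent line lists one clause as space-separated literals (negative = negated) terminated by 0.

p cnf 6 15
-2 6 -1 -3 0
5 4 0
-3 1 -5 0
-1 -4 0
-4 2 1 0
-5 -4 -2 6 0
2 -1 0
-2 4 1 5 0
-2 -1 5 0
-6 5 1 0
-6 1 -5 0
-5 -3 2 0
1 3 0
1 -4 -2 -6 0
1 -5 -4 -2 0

4

There are 2^6 = 64 truth assignments over (x1, x2, x3, x4, x5, x6).
Split on x2. With x2 = True, the clauses containing x2 are satisfied and ¬x2 drops from the rest; 4 of the 2^5 = 32 assignments to the other variables satisfy what remains.
With x2 = False, by the same count on the reduced clause set, 0 assignments work.
(One model: x1=F, x2=T, x3=T, x4=T, x5=F, x6=F.)
Total: 4 + 0 = 4.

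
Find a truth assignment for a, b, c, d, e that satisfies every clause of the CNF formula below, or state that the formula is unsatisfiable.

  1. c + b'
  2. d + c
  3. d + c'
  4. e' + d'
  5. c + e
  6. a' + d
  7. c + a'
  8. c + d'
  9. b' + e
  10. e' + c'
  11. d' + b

Suppose c = 1.
(d) alone gives d = 1.
(e') alone gives e = 0.
(b') alone gives b = 0.
But (b) is also a unit clause — contradiction.
So c must be the other value — set c = 0.
(b') alone gives b = 0.
(d) alone gives d = 1.
But (d') is also a unit clause — contradiction.
Either choice for c ends in contradiction.

UNSATISFIABLE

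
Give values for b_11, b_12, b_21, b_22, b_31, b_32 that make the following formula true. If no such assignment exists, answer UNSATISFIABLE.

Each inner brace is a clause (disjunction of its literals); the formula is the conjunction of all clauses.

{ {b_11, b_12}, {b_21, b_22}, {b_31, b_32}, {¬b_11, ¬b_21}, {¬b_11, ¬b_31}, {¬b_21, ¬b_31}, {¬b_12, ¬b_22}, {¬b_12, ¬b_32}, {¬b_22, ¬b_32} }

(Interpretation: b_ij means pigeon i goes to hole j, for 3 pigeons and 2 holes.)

UNSATISFIABLE

Try b_11 = True.
Unit clause (¬b_21) forces b_21 = False.
Unit clause (b_22) forces b_22 = True.
Unit clause (¬b_31) forces b_31 = False.
Unit clause (b_32) forces b_32 = True.
But (¬b_32) is also a unit clause — contradiction.
Backtrack on b_11: now try b_11 = False.
Unit clause (b_12) forces b_12 = True.
Unit clause (¬b_22) forces b_22 = False.
Unit clause (b_21) forces b_21 = True.
Unit clause (¬b_31) forces b_31 = False.
Unit clause (b_32) forces b_32 = True.
But (¬b_32) is also a unit clause — contradiction.
Neither b_11 = True nor b_11 = False works.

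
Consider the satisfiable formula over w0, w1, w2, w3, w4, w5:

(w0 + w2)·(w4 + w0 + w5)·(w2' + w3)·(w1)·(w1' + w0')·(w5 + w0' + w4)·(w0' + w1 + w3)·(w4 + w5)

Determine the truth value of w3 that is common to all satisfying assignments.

True

Suppose w3 = 0.
From the singleton clause (w2'), w2 = 0.
From the singleton clause (w0), w0 = 1.
From the singleton clause (w1), w1 = 1.
That conflicts with the unit clause (w1').
So every satisfying assignment has w3 = True.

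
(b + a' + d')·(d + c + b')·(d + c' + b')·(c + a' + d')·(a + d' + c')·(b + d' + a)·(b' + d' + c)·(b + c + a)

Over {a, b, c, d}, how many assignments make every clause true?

4

There are 2^4 = 16 truth assignments over (a, b, c, d).
Check each against the 8 clauses (columns in the order a, b, c, d):
  F F F F  ✗ fails (b + c + a)
  F F F T  ✗ fails (b + d' + a)
  F F T F  ✓ satisfies all
  F F T T  ✗ fails (a + d' + c')
  F T F F  ✗ fails (d + c + b')
  F T F T  ✗ fails (b' + d' + c)
  F T T F  ✗ fails (d + c' + b')
  F T T T  ✗ fails (a + d' + c')
  T F F F  ✓ satisfies all
  T F F T  ✗ fails (b + a' + d')
  T F T F  ✓ satisfies all
  T F T T  ✗ fails (b + a' + d')
  T T F F  ✗ fails (d + c + b')
  T T F T  ✗ fails (c + a' + d')
  T T T F  ✗ fails (d + c' + b')
  T T T T  ✓ satisfies all
4 of the 16 rows are models.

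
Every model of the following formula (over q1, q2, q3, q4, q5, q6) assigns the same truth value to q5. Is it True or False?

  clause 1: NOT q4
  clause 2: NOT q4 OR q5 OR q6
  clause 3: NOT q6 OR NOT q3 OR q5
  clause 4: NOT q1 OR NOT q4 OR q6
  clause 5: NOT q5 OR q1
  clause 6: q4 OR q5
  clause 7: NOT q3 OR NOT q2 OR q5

Suppose q5 = false.
Unit clause (NOT q4) forces q4 = false.
That conflicts with the unit clause (q4).
So every satisfying assignment has q5 = True.

True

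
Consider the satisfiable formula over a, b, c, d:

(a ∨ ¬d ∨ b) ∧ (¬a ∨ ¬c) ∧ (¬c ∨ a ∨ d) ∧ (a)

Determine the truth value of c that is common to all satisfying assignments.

False

Suppose c = True.
From the singleton clause (¬a), a = False.
Now (a) is unsatisfied and unit — conflict.
So every satisfying assignment has c = False.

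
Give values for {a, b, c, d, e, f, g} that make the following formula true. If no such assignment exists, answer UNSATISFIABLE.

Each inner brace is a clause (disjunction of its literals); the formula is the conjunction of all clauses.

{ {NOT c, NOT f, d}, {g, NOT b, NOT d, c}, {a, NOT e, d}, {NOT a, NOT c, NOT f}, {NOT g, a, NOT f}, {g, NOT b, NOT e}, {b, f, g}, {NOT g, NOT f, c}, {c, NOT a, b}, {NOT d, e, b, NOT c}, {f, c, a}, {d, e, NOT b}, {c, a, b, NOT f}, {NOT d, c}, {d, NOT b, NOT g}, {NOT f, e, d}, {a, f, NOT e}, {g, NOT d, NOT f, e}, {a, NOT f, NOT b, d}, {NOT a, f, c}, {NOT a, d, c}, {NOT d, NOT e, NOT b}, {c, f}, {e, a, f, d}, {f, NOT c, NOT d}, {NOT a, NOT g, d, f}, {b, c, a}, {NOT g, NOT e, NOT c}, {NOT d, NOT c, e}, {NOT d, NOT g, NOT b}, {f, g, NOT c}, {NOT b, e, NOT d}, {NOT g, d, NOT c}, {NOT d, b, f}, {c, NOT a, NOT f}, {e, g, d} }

Suppose d = true.
Unit clause (c) forces c = true.
Unit clause (f) forces f = true.
Unit clause (NOT a) forces a = false.
Unit clause (NOT g) forces g = false.
Unit clause (e) forces e = true.
Unit clause (NOT b) forces b = false.
All clauses are satisfied.

a=false, b=false, c=true, d=true, e=true, f=true, g=false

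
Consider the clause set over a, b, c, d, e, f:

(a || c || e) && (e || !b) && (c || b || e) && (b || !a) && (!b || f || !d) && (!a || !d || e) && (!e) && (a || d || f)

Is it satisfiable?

Satisfiable

From the singleton clause (!e), e = false.
From the singleton clause (!b), b = false.
From the singleton clause (c), c = true.
From the singleton clause (!a), a = false.
Branch on d: set d = true.
No clause remains; f is free.
A satisfying assignment: a: false, b: false, c: true, d: true, e: false, f: false.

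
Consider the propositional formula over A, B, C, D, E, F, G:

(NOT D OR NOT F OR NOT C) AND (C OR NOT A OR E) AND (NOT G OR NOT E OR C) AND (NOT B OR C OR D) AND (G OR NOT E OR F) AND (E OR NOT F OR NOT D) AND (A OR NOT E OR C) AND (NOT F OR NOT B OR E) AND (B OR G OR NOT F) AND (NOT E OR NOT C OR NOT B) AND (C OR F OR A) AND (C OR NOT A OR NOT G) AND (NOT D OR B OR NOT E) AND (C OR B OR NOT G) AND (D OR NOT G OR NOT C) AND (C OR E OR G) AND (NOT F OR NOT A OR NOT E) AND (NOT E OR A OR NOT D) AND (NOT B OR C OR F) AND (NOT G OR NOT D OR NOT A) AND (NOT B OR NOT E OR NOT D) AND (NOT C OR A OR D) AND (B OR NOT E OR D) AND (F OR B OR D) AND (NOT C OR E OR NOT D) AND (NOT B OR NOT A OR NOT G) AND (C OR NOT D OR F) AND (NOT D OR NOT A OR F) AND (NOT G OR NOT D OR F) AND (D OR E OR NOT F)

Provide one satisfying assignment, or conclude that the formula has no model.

A: true; B: true; C: true; D: false; E: false; F: false; G: false

Suppose D = false.
Suppose B = true.
From the singleton clause (C), C = true.
From the singleton clause (NOT E), E = false.
From the singleton clause (NOT F), F = false.
From the singleton clause (NOT G), G = false.
From the singleton clause (A), A = true.
All clauses are satisfied.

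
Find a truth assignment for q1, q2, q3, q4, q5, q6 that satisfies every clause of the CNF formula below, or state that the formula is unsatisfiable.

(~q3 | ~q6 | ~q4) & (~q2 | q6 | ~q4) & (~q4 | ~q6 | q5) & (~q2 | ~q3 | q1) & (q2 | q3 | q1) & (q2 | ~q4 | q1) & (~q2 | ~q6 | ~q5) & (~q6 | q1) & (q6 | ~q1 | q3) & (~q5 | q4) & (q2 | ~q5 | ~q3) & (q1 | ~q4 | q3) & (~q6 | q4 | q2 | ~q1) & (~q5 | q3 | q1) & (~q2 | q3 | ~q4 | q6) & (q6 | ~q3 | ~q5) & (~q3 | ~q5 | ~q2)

Suppose q6 = 0.
Suppose q2 = 0.
Suppose q3 = 1.
From the singleton clause (~q5), q5 = 0.
Suppose q4 = 0.
No clause remains; q1 is free.

q1 ↦ 0; q2 ↦ 0; q3 ↦ 1; q4 ↦ 0; q5 ↦ 0; q6 ↦ 0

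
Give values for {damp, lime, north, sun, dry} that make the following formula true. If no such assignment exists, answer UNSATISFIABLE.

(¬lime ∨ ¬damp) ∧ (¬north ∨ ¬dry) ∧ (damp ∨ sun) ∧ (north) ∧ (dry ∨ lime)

From the singleton clause (north), north = True.
From the singleton clause (¬dry), dry = False.
From the singleton clause (lime), lime = True.
From the singleton clause (¬damp), damp = False.
From the singleton clause (sun), sun = True.
Every clause now holds.

damp ↦ False,  lime ↦ True,  north ↦ True,  sun ↦ True,  dry ↦ False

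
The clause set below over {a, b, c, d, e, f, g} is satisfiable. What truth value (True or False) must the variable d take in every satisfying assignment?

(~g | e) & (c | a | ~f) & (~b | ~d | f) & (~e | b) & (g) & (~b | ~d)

False

Suppose d = 1.
(g) alone gives g = 1.
(e) alone gives e = 1.
(b) alone gives b = 1.
But (~b) is also a unit clause — contradiction.
So every satisfying assignment has d = False.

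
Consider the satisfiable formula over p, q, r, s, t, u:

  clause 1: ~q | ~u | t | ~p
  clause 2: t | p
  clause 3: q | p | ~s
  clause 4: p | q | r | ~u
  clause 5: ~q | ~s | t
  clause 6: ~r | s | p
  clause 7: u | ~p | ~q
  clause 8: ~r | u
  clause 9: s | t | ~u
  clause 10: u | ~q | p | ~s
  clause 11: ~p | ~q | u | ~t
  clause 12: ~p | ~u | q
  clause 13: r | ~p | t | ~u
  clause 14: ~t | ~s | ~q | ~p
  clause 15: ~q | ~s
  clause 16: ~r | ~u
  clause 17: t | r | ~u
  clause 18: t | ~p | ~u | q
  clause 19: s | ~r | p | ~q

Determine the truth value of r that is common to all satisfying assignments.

False

Suppose r = 1.
(u) alone gives u = 1.
That conflicts with the unit clause (~u).
So every satisfying assignment has r = False.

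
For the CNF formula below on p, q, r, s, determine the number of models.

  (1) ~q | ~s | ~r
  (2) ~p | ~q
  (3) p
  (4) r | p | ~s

4

There are 2^4 = 16 truth assignments over (p, q, r, s).
Check each against the 4 clauses (columns in the order p, q, r, s):
  F F F F  ✗ fails (p)
  F F F T  ✗ fails (p)
  F F T F  ✗ fails (p)
  F F T T  ✗ fails (p)
  F T F F  ✗ fails (p)
  F T F T  ✗ fails (p)
  F T T F  ✗ fails (p)
  F T T T  ✗ fails (~q | ~s | ~r)
  T F F F  ✓ satisfies all
  T F F T  ✓ satisfies all
  T F T F  ✓ satisfies all
  T F T T  ✓ satisfies all
  T T F F  ✗ fails (~p | ~q)
  T T F T  ✗ fails (~p | ~q)
  T T T F  ✗ fails (~p | ~q)
  T T T T  ✗ fails (~q | ~s | ~r)
4 of the 16 rows are models.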